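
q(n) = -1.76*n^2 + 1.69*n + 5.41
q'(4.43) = -13.90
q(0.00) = 5.41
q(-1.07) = 1.59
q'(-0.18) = 2.32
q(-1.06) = 1.64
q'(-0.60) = 3.80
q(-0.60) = 3.76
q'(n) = 1.69 - 3.52*n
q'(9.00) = -29.99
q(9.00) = -121.94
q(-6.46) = -78.96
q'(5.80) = -18.73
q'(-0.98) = 5.14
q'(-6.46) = 24.43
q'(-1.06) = 5.42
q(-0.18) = 5.05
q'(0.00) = 1.69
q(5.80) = -43.99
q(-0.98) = 2.06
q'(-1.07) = 5.46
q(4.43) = -21.64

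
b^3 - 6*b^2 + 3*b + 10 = (b - 5)*(b - 2)*(b + 1)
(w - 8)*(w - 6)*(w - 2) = w^3 - 16*w^2 + 76*w - 96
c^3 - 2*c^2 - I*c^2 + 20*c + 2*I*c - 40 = (c - 2)*(c - 5*I)*(c + 4*I)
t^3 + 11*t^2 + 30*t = t*(t + 5)*(t + 6)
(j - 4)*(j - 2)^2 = j^3 - 8*j^2 + 20*j - 16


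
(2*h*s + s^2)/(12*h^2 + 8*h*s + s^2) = s/(6*h + s)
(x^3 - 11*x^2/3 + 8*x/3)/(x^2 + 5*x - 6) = x*(3*x - 8)/(3*(x + 6))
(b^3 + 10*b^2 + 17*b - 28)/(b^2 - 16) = (b^2 + 6*b - 7)/(b - 4)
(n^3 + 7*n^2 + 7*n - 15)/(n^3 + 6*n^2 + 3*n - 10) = (n + 3)/(n + 2)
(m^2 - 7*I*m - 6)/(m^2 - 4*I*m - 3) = (m - 6*I)/(m - 3*I)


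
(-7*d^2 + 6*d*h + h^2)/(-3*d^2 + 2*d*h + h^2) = (7*d + h)/(3*d + h)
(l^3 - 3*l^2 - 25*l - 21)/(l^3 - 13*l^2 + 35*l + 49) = (l + 3)/(l - 7)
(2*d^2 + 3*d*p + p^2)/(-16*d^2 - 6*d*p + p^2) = (d + p)/(-8*d + p)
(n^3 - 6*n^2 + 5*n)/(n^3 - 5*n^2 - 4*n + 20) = n*(n - 1)/(n^2 - 4)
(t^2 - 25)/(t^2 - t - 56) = (25 - t^2)/(-t^2 + t + 56)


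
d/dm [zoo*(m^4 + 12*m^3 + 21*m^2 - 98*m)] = zoo*(m^3 + m^2 + m + 1)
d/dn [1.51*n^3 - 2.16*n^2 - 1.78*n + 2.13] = 4.53*n^2 - 4.32*n - 1.78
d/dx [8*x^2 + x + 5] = 16*x + 1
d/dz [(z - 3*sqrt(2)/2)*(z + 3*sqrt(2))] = 2*z + 3*sqrt(2)/2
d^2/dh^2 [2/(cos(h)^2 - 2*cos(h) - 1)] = (8*sin(h)^4 - 20*sin(h)^2 + 11*cos(h) - 3*cos(3*h) - 8)/(sin(h)^2 + 2*cos(h))^3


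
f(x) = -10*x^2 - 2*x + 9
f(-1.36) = -6.78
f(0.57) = 4.61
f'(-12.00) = 238.00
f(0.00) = 9.00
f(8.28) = -693.14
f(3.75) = -139.12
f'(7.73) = -156.60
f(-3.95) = -139.12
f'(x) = -20*x - 2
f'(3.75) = -77.00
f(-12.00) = -1407.00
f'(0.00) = -2.00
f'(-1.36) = 25.20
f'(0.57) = -13.40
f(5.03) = -254.07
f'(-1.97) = 37.40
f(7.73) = -603.99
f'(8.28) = -167.60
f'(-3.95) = 77.00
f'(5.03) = -102.60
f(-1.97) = -25.87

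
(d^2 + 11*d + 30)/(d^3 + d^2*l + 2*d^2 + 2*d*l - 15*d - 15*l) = (d + 6)/(d^2 + d*l - 3*d - 3*l)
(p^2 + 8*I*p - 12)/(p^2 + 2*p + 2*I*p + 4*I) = (p + 6*I)/(p + 2)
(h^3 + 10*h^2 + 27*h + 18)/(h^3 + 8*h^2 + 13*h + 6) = (h + 3)/(h + 1)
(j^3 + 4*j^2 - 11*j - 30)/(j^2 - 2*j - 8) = (j^2 + 2*j - 15)/(j - 4)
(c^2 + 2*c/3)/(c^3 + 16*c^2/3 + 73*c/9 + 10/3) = 3*c/(3*c^2 + 14*c + 15)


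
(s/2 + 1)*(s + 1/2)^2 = s^3/2 + 3*s^2/2 + 9*s/8 + 1/4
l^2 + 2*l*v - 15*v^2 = (l - 3*v)*(l + 5*v)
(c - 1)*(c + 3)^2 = c^3 + 5*c^2 + 3*c - 9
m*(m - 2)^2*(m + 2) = m^4 - 2*m^3 - 4*m^2 + 8*m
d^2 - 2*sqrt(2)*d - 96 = (d - 8*sqrt(2))*(d + 6*sqrt(2))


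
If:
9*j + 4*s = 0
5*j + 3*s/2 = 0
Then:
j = 0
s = 0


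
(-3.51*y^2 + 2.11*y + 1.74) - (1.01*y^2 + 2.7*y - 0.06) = -4.52*y^2 - 0.59*y + 1.8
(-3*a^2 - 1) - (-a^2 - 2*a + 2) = -2*a^2 + 2*a - 3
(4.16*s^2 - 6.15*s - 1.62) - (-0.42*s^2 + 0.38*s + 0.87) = 4.58*s^2 - 6.53*s - 2.49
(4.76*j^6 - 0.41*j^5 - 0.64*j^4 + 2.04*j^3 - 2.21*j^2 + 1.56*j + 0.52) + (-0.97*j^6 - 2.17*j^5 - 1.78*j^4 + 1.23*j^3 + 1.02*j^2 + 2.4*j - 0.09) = 3.79*j^6 - 2.58*j^5 - 2.42*j^4 + 3.27*j^3 - 1.19*j^2 + 3.96*j + 0.43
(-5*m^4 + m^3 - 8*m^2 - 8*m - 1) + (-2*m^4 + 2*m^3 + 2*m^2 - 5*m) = -7*m^4 + 3*m^3 - 6*m^2 - 13*m - 1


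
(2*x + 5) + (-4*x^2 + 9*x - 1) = -4*x^2 + 11*x + 4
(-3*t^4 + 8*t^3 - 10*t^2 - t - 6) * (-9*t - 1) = 27*t^5 - 69*t^4 + 82*t^3 + 19*t^2 + 55*t + 6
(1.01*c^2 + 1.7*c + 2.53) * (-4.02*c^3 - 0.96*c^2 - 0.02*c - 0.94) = -4.0602*c^5 - 7.8036*c^4 - 11.8228*c^3 - 3.4122*c^2 - 1.6486*c - 2.3782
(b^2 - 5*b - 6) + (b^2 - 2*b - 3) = 2*b^2 - 7*b - 9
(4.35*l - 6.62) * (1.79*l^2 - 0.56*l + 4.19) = 7.7865*l^3 - 14.2858*l^2 + 21.9337*l - 27.7378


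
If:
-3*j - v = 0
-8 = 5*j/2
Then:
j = -16/5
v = 48/5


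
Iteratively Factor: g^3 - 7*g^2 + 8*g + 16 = (g - 4)*(g^2 - 3*g - 4) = (g - 4)*(g + 1)*(g - 4)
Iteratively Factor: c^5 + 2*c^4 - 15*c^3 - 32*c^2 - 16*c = (c + 4)*(c^4 - 2*c^3 - 7*c^2 - 4*c) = c*(c + 4)*(c^3 - 2*c^2 - 7*c - 4) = c*(c - 4)*(c + 4)*(c^2 + 2*c + 1) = c*(c - 4)*(c + 1)*(c + 4)*(c + 1)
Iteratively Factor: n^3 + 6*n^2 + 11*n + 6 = (n + 1)*(n^2 + 5*n + 6) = (n + 1)*(n + 3)*(n + 2)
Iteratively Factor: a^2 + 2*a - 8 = (a - 2)*(a + 4)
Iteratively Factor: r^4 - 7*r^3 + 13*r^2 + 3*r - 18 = (r - 2)*(r^3 - 5*r^2 + 3*r + 9) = (r - 3)*(r - 2)*(r^2 - 2*r - 3) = (r - 3)*(r - 2)*(r + 1)*(r - 3)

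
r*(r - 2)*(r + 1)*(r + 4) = r^4 + 3*r^3 - 6*r^2 - 8*r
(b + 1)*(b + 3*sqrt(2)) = b^2 + b + 3*sqrt(2)*b + 3*sqrt(2)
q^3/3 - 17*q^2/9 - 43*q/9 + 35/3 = (q/3 + 1)*(q - 7)*(q - 5/3)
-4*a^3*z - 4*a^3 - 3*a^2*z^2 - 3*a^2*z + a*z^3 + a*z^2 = (-4*a + z)*(a + z)*(a*z + a)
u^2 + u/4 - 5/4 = (u - 1)*(u + 5/4)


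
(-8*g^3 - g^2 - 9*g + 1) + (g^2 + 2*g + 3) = -8*g^3 - 7*g + 4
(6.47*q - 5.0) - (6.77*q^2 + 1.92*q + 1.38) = -6.77*q^2 + 4.55*q - 6.38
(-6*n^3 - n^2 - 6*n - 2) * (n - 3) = -6*n^4 + 17*n^3 - 3*n^2 + 16*n + 6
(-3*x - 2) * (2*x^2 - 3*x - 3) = -6*x^3 + 5*x^2 + 15*x + 6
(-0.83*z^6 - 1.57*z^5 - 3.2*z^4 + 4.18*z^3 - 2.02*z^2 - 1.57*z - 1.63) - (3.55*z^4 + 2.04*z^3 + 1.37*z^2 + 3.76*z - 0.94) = -0.83*z^6 - 1.57*z^5 - 6.75*z^4 + 2.14*z^3 - 3.39*z^2 - 5.33*z - 0.69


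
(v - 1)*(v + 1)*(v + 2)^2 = v^4 + 4*v^3 + 3*v^2 - 4*v - 4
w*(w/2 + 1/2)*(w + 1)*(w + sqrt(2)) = w^4/2 + sqrt(2)*w^3/2 + w^3 + w^2/2 + sqrt(2)*w^2 + sqrt(2)*w/2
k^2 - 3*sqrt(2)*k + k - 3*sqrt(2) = (k + 1)*(k - 3*sqrt(2))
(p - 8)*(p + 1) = p^2 - 7*p - 8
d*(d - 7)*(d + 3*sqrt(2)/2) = d^3 - 7*d^2 + 3*sqrt(2)*d^2/2 - 21*sqrt(2)*d/2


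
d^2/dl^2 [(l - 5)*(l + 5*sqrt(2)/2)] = 2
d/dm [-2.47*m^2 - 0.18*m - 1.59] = -4.94*m - 0.18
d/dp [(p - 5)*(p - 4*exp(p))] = p - (p - 5)*(4*exp(p) - 1) - 4*exp(p)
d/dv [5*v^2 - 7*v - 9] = 10*v - 7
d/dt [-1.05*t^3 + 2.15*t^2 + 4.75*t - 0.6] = -3.15*t^2 + 4.3*t + 4.75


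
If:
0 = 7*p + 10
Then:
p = -10/7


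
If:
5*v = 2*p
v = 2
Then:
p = 5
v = 2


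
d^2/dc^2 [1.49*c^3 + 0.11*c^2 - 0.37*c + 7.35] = 8.94*c + 0.22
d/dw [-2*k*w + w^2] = -2*k + 2*w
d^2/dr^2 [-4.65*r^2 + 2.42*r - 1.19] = -9.30000000000000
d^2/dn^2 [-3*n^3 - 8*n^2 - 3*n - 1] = -18*n - 16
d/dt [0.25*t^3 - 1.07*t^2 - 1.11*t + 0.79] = 0.75*t^2 - 2.14*t - 1.11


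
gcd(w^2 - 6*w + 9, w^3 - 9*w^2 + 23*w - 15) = w - 3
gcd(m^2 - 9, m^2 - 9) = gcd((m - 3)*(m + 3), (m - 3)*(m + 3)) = m^2 - 9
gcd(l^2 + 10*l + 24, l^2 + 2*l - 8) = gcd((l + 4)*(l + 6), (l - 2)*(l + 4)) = l + 4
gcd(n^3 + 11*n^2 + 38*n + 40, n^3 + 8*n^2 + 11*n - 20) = n^2 + 9*n + 20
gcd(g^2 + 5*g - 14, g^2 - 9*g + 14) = g - 2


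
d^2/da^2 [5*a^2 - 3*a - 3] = 10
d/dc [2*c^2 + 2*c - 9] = 4*c + 2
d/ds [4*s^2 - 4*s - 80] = 8*s - 4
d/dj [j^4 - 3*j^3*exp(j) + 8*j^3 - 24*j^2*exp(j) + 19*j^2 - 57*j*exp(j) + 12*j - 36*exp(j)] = -3*j^3*exp(j) + 4*j^3 - 33*j^2*exp(j) + 24*j^2 - 105*j*exp(j) + 38*j - 93*exp(j) + 12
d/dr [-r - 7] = -1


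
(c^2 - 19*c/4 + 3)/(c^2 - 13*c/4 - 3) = (4*c - 3)/(4*c + 3)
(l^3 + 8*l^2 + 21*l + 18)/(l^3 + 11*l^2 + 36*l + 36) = (l + 3)/(l + 6)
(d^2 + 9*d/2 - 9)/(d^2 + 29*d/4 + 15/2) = 2*(2*d - 3)/(4*d + 5)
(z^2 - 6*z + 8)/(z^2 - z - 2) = (z - 4)/(z + 1)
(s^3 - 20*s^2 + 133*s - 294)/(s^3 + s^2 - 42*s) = (s^2 - 14*s + 49)/(s*(s + 7))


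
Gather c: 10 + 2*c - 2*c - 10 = 0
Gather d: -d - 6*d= -7*d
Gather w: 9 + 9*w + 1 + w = 10*w + 10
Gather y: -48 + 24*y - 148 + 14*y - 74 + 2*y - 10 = 40*y - 280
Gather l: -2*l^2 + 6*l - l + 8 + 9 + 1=-2*l^2 + 5*l + 18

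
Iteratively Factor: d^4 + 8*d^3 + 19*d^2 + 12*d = (d + 1)*(d^3 + 7*d^2 + 12*d) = (d + 1)*(d + 4)*(d^2 + 3*d) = (d + 1)*(d + 3)*(d + 4)*(d)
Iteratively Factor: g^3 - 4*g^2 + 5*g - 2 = (g - 1)*(g^2 - 3*g + 2) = (g - 2)*(g - 1)*(g - 1)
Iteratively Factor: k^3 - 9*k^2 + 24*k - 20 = (k - 2)*(k^2 - 7*k + 10) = (k - 2)^2*(k - 5)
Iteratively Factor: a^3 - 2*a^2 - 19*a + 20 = (a + 4)*(a^2 - 6*a + 5) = (a - 5)*(a + 4)*(a - 1)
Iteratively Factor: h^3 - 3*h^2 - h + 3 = (h + 1)*(h^2 - 4*h + 3) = (h - 3)*(h + 1)*(h - 1)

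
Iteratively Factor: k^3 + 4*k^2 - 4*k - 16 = (k + 4)*(k^2 - 4) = (k - 2)*(k + 4)*(k + 2)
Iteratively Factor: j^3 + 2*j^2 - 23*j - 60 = (j + 4)*(j^2 - 2*j - 15) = (j + 3)*(j + 4)*(j - 5)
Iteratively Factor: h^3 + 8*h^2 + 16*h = (h)*(h^2 + 8*h + 16) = h*(h + 4)*(h + 4)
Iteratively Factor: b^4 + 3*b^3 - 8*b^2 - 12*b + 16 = (b + 2)*(b^3 + b^2 - 10*b + 8) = (b - 2)*(b + 2)*(b^2 + 3*b - 4) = (b - 2)*(b + 2)*(b + 4)*(b - 1)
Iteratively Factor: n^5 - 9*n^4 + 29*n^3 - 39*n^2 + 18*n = (n - 3)*(n^4 - 6*n^3 + 11*n^2 - 6*n) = (n - 3)*(n - 1)*(n^3 - 5*n^2 + 6*n) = (n - 3)*(n - 2)*(n - 1)*(n^2 - 3*n) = (n - 3)^2*(n - 2)*(n - 1)*(n)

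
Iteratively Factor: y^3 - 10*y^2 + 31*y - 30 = (y - 2)*(y^2 - 8*y + 15) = (y - 5)*(y - 2)*(y - 3)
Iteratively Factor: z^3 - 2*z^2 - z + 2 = (z - 1)*(z^2 - z - 2) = (z - 1)*(z + 1)*(z - 2)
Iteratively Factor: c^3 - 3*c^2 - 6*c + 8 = (c + 2)*(c^2 - 5*c + 4) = (c - 1)*(c + 2)*(c - 4)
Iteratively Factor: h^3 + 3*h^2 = (h + 3)*(h^2) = h*(h + 3)*(h)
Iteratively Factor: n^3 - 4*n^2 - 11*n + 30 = (n - 5)*(n^2 + n - 6) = (n - 5)*(n - 2)*(n + 3)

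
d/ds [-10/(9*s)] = 10/(9*s^2)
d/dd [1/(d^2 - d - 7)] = (1 - 2*d)/(-d^2 + d + 7)^2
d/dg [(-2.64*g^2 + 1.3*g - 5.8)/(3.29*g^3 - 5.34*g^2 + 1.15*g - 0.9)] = (8.6856*g^4 - 8.554*g^3 + 61.152*g^2 - 57.192*g + 5.5)/(10.8241*g^6 - 35.1372*g^5 + 36.0826*g^4 - 18.204*g^3 + 10.9345*g^2 - 2.07*g + 0.81)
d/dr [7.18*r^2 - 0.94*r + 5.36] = 14.36*r - 0.94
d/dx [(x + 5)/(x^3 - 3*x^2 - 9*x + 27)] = 2*(-x^2 - 9*x - 12)/(x^5 - 3*x^4 - 18*x^3 + 54*x^2 + 81*x - 243)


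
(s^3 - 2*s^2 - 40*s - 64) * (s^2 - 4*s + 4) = s^5 - 6*s^4 - 28*s^3 + 88*s^2 + 96*s - 256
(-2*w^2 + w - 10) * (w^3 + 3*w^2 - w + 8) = -2*w^5 - 5*w^4 - 5*w^3 - 47*w^2 + 18*w - 80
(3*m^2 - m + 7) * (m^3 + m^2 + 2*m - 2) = 3*m^5 + 2*m^4 + 12*m^3 - m^2 + 16*m - 14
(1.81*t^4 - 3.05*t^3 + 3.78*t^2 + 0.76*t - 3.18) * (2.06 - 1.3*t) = -2.353*t^5 + 7.6936*t^4 - 11.197*t^3 + 6.7988*t^2 + 5.6996*t - 6.5508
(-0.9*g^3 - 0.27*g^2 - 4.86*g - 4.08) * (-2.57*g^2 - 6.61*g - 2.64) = 2.313*g^5 + 6.6429*g^4 + 16.6509*g^3 + 43.323*g^2 + 39.7992*g + 10.7712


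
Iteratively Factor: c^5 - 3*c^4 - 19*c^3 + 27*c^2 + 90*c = (c - 5)*(c^4 + 2*c^3 - 9*c^2 - 18*c) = (c - 5)*(c + 3)*(c^3 - c^2 - 6*c) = (c - 5)*(c + 2)*(c + 3)*(c^2 - 3*c) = c*(c - 5)*(c + 2)*(c + 3)*(c - 3)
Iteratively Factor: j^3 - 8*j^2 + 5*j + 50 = (j + 2)*(j^2 - 10*j + 25) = (j - 5)*(j + 2)*(j - 5)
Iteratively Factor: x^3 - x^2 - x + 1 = (x - 1)*(x^2 - 1) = (x - 1)^2*(x + 1)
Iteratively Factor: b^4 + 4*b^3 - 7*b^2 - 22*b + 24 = (b - 1)*(b^3 + 5*b^2 - 2*b - 24) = (b - 1)*(b + 4)*(b^2 + b - 6) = (b - 2)*(b - 1)*(b + 4)*(b + 3)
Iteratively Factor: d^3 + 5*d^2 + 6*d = (d + 2)*(d^2 + 3*d) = d*(d + 2)*(d + 3)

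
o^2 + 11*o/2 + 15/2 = (o + 5/2)*(o + 3)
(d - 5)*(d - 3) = d^2 - 8*d + 15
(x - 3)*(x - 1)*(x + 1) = x^3 - 3*x^2 - x + 3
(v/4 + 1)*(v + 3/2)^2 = v^3/4 + 7*v^2/4 + 57*v/16 + 9/4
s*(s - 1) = s^2 - s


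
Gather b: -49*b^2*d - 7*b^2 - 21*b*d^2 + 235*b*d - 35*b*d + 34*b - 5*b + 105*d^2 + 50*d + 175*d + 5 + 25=b^2*(-49*d - 7) + b*(-21*d^2 + 200*d + 29) + 105*d^2 + 225*d + 30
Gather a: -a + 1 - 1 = -a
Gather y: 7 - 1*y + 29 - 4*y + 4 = 40 - 5*y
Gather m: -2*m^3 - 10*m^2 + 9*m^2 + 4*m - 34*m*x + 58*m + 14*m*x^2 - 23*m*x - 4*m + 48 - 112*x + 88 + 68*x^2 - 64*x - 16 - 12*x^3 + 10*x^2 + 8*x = -2*m^3 - m^2 + m*(14*x^2 - 57*x + 58) - 12*x^3 + 78*x^2 - 168*x + 120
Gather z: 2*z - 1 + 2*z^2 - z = 2*z^2 + z - 1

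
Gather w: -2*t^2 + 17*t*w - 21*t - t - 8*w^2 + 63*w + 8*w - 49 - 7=-2*t^2 - 22*t - 8*w^2 + w*(17*t + 71) - 56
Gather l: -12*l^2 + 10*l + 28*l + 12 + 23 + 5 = -12*l^2 + 38*l + 40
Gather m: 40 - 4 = 36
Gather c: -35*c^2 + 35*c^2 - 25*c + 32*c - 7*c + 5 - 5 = 0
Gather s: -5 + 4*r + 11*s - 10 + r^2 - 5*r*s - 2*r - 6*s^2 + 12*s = r^2 + 2*r - 6*s^2 + s*(23 - 5*r) - 15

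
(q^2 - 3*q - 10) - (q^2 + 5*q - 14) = 4 - 8*q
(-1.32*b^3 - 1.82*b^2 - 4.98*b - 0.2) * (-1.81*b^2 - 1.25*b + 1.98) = 2.3892*b^5 + 4.9442*b^4 + 8.6752*b^3 + 2.9834*b^2 - 9.6104*b - 0.396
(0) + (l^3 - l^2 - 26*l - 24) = l^3 - l^2 - 26*l - 24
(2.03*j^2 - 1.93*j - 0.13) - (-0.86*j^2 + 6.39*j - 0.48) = 2.89*j^2 - 8.32*j + 0.35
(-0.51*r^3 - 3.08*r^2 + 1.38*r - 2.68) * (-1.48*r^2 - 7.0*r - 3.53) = 0.7548*r^5 + 8.1284*r^4 + 21.3179*r^3 + 5.1788*r^2 + 13.8886*r + 9.4604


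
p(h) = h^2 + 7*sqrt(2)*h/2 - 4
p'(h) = 2*h + 7*sqrt(2)/2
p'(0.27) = 5.49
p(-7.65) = 16.66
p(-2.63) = -10.10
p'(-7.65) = -10.35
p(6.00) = 61.70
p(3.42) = 24.62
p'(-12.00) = -19.05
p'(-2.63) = -0.31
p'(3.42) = 11.79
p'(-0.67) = 3.61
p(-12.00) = 80.60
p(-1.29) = -8.72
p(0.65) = -0.36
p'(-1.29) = 2.37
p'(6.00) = 16.95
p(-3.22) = -9.57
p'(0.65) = 6.25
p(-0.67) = -6.87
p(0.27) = -2.59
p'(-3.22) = -1.49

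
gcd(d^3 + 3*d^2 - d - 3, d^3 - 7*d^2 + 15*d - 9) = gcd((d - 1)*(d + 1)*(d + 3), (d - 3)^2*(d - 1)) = d - 1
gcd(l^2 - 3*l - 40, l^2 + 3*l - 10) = l + 5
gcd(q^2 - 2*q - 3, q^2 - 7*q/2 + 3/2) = q - 3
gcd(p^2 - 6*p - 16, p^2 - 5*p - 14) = p + 2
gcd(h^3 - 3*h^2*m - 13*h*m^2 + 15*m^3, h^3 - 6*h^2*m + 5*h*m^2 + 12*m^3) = 1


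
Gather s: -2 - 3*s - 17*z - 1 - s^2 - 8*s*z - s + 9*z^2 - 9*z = -s^2 + s*(-8*z - 4) + 9*z^2 - 26*z - 3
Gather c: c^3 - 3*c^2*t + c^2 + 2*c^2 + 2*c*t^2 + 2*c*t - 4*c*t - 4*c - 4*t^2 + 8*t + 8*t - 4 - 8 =c^3 + c^2*(3 - 3*t) + c*(2*t^2 - 2*t - 4) - 4*t^2 + 16*t - 12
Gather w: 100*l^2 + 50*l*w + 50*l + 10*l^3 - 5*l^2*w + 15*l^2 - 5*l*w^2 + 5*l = 10*l^3 + 115*l^2 - 5*l*w^2 + 55*l + w*(-5*l^2 + 50*l)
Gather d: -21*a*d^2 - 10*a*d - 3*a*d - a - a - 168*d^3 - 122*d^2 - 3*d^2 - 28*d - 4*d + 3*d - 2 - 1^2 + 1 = -2*a - 168*d^3 + d^2*(-21*a - 125) + d*(-13*a - 29) - 2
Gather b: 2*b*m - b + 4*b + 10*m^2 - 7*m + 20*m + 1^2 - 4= b*(2*m + 3) + 10*m^2 + 13*m - 3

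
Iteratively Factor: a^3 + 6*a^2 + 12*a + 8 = (a + 2)*(a^2 + 4*a + 4) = (a + 2)^2*(a + 2)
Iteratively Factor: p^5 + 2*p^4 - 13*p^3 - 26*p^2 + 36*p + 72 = (p + 2)*(p^4 - 13*p^2 + 36) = (p - 3)*(p + 2)*(p^3 + 3*p^2 - 4*p - 12) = (p - 3)*(p + 2)^2*(p^2 + p - 6) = (p - 3)*(p - 2)*(p + 2)^2*(p + 3)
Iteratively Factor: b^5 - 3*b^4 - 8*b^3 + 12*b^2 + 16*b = (b)*(b^4 - 3*b^3 - 8*b^2 + 12*b + 16) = b*(b - 4)*(b^3 + b^2 - 4*b - 4) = b*(b - 4)*(b + 2)*(b^2 - b - 2) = b*(b - 4)*(b - 2)*(b + 2)*(b + 1)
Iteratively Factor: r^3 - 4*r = (r)*(r^2 - 4) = r*(r + 2)*(r - 2)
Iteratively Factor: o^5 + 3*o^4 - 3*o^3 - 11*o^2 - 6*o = (o + 1)*(o^4 + 2*o^3 - 5*o^2 - 6*o) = (o + 1)^2*(o^3 + o^2 - 6*o) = (o + 1)^2*(o + 3)*(o^2 - 2*o) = (o - 2)*(o + 1)^2*(o + 3)*(o)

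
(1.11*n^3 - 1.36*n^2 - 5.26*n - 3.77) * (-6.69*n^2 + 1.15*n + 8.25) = -7.4259*n^5 + 10.3749*n^4 + 42.7829*n^3 + 7.9523*n^2 - 47.7305*n - 31.1025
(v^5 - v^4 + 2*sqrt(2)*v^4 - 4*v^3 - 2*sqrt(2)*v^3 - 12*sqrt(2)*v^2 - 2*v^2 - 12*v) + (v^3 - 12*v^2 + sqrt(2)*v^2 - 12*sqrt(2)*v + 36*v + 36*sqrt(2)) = v^5 - v^4 + 2*sqrt(2)*v^4 - 3*v^3 - 2*sqrt(2)*v^3 - 11*sqrt(2)*v^2 - 14*v^2 - 12*sqrt(2)*v + 24*v + 36*sqrt(2)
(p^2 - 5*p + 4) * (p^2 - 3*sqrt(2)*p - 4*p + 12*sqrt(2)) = p^4 - 9*p^3 - 3*sqrt(2)*p^3 + 24*p^2 + 27*sqrt(2)*p^2 - 72*sqrt(2)*p - 16*p + 48*sqrt(2)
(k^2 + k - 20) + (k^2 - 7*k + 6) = 2*k^2 - 6*k - 14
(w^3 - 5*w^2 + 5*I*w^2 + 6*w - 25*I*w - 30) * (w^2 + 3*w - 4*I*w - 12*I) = w^5 - 2*w^4 + I*w^4 + 11*w^3 - 2*I*w^3 - 52*w^2 - 39*I*w^2 - 390*w + 48*I*w + 360*I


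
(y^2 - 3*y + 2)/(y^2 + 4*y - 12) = (y - 1)/(y + 6)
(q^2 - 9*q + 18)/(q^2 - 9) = (q - 6)/(q + 3)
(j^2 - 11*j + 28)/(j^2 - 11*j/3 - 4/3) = 3*(j - 7)/(3*j + 1)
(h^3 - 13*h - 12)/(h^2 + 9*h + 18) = (h^2 - 3*h - 4)/(h + 6)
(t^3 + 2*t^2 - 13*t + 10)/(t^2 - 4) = (t^2 + 4*t - 5)/(t + 2)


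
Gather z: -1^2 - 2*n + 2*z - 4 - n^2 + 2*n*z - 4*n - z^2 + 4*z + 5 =-n^2 - 6*n - z^2 + z*(2*n + 6)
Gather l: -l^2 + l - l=-l^2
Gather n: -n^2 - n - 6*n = -n^2 - 7*n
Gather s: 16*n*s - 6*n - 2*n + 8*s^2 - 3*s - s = -8*n + 8*s^2 + s*(16*n - 4)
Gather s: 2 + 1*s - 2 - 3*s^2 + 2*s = -3*s^2 + 3*s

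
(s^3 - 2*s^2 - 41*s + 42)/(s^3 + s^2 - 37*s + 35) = (s^2 - s - 42)/(s^2 + 2*s - 35)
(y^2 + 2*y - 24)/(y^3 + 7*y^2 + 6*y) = (y - 4)/(y*(y + 1))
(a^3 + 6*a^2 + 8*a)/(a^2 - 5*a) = (a^2 + 6*a + 8)/(a - 5)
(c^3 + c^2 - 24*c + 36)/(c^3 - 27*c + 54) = (c - 2)/(c - 3)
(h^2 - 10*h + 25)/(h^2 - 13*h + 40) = (h - 5)/(h - 8)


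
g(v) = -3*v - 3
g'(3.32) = -3.00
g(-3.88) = 8.64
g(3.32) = -12.96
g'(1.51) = -3.00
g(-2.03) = 3.09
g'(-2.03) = -3.00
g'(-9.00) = -3.00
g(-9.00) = 24.00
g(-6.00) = 15.00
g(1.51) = -7.53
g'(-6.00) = -3.00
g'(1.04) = -3.00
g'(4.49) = -3.00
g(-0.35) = -1.95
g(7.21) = -24.63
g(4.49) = -16.47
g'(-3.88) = -3.00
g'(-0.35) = -3.00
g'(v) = -3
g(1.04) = -6.12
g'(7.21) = -3.00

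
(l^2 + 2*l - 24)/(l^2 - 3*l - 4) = (l + 6)/(l + 1)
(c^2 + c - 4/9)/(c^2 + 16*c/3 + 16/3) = (c - 1/3)/(c + 4)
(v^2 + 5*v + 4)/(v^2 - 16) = (v + 1)/(v - 4)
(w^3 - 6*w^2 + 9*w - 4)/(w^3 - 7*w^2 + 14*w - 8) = (w - 1)/(w - 2)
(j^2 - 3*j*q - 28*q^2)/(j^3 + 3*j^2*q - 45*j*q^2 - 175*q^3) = (j + 4*q)/(j^2 + 10*j*q + 25*q^2)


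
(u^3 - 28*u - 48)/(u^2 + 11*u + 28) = (u^2 - 4*u - 12)/(u + 7)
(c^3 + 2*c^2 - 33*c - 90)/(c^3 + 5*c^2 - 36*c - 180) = (c + 3)/(c + 6)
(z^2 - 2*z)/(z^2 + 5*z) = (z - 2)/(z + 5)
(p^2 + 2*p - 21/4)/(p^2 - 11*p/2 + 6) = (p + 7/2)/(p - 4)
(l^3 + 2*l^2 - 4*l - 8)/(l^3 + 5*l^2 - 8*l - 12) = (l^2 + 4*l + 4)/(l^2 + 7*l + 6)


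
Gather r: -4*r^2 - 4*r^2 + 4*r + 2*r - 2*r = -8*r^2 + 4*r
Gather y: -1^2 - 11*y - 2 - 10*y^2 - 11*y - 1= -10*y^2 - 22*y - 4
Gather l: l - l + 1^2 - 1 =0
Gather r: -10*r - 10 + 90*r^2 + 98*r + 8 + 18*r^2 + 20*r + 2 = 108*r^2 + 108*r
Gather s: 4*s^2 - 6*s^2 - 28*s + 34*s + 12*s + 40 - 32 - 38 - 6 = -2*s^2 + 18*s - 36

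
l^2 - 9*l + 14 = (l - 7)*(l - 2)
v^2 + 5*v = v*(v + 5)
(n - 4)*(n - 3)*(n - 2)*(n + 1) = n^4 - 8*n^3 + 17*n^2 + 2*n - 24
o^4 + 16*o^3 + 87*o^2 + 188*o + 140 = (o + 2)^2*(o + 5)*(o + 7)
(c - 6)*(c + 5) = c^2 - c - 30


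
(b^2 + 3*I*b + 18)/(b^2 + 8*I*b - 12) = (b - 3*I)/(b + 2*I)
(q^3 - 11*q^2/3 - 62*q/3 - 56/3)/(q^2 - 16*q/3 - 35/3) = (3*q^2 + 10*q + 8)/(3*q + 5)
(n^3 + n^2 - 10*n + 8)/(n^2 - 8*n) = (n^3 + n^2 - 10*n + 8)/(n*(n - 8))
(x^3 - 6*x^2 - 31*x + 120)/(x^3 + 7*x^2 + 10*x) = (x^2 - 11*x + 24)/(x*(x + 2))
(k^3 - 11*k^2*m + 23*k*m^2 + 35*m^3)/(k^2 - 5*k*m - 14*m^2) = (k^2 - 4*k*m - 5*m^2)/(k + 2*m)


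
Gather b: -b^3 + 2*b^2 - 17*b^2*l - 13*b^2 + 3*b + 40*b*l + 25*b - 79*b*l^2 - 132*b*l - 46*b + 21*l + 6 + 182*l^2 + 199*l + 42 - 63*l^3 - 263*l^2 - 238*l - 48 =-b^3 + b^2*(-17*l - 11) + b*(-79*l^2 - 92*l - 18) - 63*l^3 - 81*l^2 - 18*l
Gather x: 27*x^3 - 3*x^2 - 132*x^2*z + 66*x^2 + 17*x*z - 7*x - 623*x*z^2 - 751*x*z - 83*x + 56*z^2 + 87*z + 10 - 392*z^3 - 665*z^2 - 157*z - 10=27*x^3 + x^2*(63 - 132*z) + x*(-623*z^2 - 734*z - 90) - 392*z^3 - 609*z^2 - 70*z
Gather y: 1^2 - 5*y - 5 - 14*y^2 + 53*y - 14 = -14*y^2 + 48*y - 18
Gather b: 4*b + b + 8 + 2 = 5*b + 10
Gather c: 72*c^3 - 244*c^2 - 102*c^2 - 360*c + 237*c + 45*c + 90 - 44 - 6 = 72*c^3 - 346*c^2 - 78*c + 40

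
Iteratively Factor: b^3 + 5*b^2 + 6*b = (b)*(b^2 + 5*b + 6) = b*(b + 2)*(b + 3)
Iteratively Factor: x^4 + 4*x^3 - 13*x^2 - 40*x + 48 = (x - 1)*(x^3 + 5*x^2 - 8*x - 48) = (x - 1)*(x + 4)*(x^2 + x - 12) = (x - 3)*(x - 1)*(x + 4)*(x + 4)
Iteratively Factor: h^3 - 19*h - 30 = (h + 2)*(h^2 - 2*h - 15) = (h - 5)*(h + 2)*(h + 3)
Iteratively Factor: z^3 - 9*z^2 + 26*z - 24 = (z - 3)*(z^2 - 6*z + 8) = (z - 3)*(z - 2)*(z - 4)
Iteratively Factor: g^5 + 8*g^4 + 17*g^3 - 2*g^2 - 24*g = (g)*(g^4 + 8*g^3 + 17*g^2 - 2*g - 24) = g*(g + 3)*(g^3 + 5*g^2 + 2*g - 8) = g*(g + 2)*(g + 3)*(g^2 + 3*g - 4) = g*(g - 1)*(g + 2)*(g + 3)*(g + 4)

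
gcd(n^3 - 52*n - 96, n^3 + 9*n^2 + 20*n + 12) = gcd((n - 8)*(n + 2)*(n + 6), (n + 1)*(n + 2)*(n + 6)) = n^2 + 8*n + 12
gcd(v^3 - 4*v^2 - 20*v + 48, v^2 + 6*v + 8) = v + 4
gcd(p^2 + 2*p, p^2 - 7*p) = p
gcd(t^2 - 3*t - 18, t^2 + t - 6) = t + 3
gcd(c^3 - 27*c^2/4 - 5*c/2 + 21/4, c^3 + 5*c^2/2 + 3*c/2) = c + 1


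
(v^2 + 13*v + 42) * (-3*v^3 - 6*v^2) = -3*v^5 - 45*v^4 - 204*v^3 - 252*v^2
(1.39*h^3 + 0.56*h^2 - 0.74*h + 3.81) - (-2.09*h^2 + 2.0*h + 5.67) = 1.39*h^3 + 2.65*h^2 - 2.74*h - 1.86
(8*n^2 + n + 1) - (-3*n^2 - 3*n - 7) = 11*n^2 + 4*n + 8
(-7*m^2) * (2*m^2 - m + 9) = -14*m^4 + 7*m^3 - 63*m^2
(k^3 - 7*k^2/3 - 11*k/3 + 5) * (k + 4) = k^4 + 5*k^3/3 - 13*k^2 - 29*k/3 + 20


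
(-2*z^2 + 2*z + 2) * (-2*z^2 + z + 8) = 4*z^4 - 6*z^3 - 18*z^2 + 18*z + 16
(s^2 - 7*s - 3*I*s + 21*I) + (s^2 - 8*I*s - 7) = 2*s^2 - 7*s - 11*I*s - 7 + 21*I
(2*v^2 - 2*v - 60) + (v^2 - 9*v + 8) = 3*v^2 - 11*v - 52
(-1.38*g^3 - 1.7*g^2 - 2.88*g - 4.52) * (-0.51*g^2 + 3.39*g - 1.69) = 0.7038*g^5 - 3.8112*g^4 - 1.962*g^3 - 4.585*g^2 - 10.4556*g + 7.6388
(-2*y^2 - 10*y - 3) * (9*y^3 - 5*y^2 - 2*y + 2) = -18*y^5 - 80*y^4 + 27*y^3 + 31*y^2 - 14*y - 6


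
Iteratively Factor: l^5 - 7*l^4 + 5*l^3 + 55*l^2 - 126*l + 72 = (l - 4)*(l^4 - 3*l^3 - 7*l^2 + 27*l - 18) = (l - 4)*(l - 2)*(l^3 - l^2 - 9*l + 9) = (l - 4)*(l - 3)*(l - 2)*(l^2 + 2*l - 3) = (l - 4)*(l - 3)*(l - 2)*(l - 1)*(l + 3)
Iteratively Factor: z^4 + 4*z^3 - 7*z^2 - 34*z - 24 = (z + 4)*(z^3 - 7*z - 6) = (z + 2)*(z + 4)*(z^2 - 2*z - 3) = (z - 3)*(z + 2)*(z + 4)*(z + 1)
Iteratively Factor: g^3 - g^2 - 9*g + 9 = (g - 3)*(g^2 + 2*g - 3) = (g - 3)*(g - 1)*(g + 3)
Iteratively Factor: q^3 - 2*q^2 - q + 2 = (q + 1)*(q^2 - 3*q + 2) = (q - 2)*(q + 1)*(q - 1)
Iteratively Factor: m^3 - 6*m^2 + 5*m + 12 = (m + 1)*(m^2 - 7*m + 12) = (m - 3)*(m + 1)*(m - 4)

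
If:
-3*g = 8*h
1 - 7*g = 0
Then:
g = 1/7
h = -3/56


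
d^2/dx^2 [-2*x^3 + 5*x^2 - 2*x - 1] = 10 - 12*x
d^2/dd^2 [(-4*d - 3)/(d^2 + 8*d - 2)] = 2*(-4*(d + 4)^2*(4*d + 3) + (12*d + 35)*(d^2 + 8*d - 2))/(d^2 + 8*d - 2)^3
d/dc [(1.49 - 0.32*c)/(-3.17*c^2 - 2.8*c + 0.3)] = (-1.0144*c^2 + 9.4466*c + 4.076)/(10.0489*c^4 + 17.752*c^3 + 5.938*c^2 - 1.68*c + 0.09)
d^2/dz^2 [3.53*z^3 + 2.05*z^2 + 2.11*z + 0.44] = 21.18*z + 4.1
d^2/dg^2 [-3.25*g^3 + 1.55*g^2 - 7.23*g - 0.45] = 3.1 - 19.5*g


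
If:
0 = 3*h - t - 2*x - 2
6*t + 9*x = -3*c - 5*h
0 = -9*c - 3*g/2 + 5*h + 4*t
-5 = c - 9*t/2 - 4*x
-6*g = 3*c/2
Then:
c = 15840/7049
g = -3960/7049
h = -2124/7049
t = 36810/7049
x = -28640/7049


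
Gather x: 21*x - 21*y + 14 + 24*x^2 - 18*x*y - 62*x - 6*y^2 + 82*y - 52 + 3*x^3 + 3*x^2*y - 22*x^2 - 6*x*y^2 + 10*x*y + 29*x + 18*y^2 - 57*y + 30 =3*x^3 + x^2*(3*y + 2) + x*(-6*y^2 - 8*y - 12) + 12*y^2 + 4*y - 8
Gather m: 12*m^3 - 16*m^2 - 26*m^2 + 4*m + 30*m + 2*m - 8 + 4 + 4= 12*m^3 - 42*m^2 + 36*m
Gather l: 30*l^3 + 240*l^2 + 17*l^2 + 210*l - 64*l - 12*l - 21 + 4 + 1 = 30*l^3 + 257*l^2 + 134*l - 16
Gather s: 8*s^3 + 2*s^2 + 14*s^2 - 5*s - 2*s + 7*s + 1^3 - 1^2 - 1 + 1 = 8*s^3 + 16*s^2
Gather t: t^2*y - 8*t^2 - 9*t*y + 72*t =t^2*(y - 8) + t*(72 - 9*y)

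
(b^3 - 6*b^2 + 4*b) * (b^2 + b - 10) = b^5 - 5*b^4 - 12*b^3 + 64*b^2 - 40*b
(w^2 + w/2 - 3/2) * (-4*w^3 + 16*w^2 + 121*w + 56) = -4*w^5 + 14*w^4 + 135*w^3 + 185*w^2/2 - 307*w/2 - 84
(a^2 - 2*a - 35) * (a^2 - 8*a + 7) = a^4 - 10*a^3 - 12*a^2 + 266*a - 245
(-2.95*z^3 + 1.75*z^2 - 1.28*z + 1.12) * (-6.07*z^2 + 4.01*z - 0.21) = 17.9065*z^5 - 22.452*z^4 + 15.4066*z^3 - 12.2987*z^2 + 4.76*z - 0.2352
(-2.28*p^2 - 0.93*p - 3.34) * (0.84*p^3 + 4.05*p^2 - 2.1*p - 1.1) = -1.9152*p^5 - 10.0152*p^4 - 1.7841*p^3 - 9.066*p^2 + 8.037*p + 3.674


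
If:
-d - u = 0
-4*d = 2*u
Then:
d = 0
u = 0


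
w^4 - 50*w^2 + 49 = (w - 7)*(w - 1)*(w + 1)*(w + 7)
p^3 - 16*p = p*(p - 4)*(p + 4)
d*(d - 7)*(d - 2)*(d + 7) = d^4 - 2*d^3 - 49*d^2 + 98*d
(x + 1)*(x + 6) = x^2 + 7*x + 6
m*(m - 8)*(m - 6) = m^3 - 14*m^2 + 48*m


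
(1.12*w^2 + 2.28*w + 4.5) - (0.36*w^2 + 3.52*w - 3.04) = 0.76*w^2 - 1.24*w + 7.54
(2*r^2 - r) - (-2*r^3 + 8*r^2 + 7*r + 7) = 2*r^3 - 6*r^2 - 8*r - 7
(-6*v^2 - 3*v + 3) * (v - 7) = -6*v^3 + 39*v^2 + 24*v - 21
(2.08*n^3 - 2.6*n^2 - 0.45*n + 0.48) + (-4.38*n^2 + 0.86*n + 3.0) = 2.08*n^3 - 6.98*n^2 + 0.41*n + 3.48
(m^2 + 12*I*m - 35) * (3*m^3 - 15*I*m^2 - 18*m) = 3*m^5 + 21*I*m^4 + 57*m^3 + 309*I*m^2 + 630*m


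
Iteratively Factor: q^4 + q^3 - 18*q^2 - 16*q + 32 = (q - 4)*(q^3 + 5*q^2 + 2*q - 8) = (q - 4)*(q + 4)*(q^2 + q - 2) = (q - 4)*(q - 1)*(q + 4)*(q + 2)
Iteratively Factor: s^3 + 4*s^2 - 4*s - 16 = (s - 2)*(s^2 + 6*s + 8) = (s - 2)*(s + 2)*(s + 4)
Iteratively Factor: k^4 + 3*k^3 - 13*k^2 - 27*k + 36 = (k - 3)*(k^3 + 6*k^2 + 5*k - 12) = (k - 3)*(k + 3)*(k^2 + 3*k - 4) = (k - 3)*(k - 1)*(k + 3)*(k + 4)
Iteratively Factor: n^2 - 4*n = (n)*(n - 4)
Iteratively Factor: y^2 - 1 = (y - 1)*(y + 1)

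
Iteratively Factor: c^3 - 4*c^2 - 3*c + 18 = (c - 3)*(c^2 - c - 6) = (c - 3)^2*(c + 2)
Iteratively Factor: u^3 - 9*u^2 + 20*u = (u - 4)*(u^2 - 5*u) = (u - 5)*(u - 4)*(u)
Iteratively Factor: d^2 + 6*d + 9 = (d + 3)*(d + 3)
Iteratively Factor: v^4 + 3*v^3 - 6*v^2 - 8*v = (v + 4)*(v^3 - v^2 - 2*v) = (v + 1)*(v + 4)*(v^2 - 2*v) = (v - 2)*(v + 1)*(v + 4)*(v)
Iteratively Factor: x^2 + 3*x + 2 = (x + 1)*(x + 2)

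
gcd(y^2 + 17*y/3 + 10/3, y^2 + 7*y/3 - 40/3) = y + 5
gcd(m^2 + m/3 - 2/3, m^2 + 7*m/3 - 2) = m - 2/3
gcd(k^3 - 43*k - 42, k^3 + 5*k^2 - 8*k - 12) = k^2 + 7*k + 6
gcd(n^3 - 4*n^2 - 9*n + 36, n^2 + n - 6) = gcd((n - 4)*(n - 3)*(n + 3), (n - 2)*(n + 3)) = n + 3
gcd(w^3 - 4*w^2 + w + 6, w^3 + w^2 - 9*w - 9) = w^2 - 2*w - 3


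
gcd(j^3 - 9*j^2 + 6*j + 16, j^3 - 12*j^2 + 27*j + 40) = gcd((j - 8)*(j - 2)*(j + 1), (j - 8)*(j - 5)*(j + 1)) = j^2 - 7*j - 8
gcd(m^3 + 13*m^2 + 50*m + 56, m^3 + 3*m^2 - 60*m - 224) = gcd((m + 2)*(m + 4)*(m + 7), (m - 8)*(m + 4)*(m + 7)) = m^2 + 11*m + 28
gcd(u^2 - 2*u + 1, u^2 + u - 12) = 1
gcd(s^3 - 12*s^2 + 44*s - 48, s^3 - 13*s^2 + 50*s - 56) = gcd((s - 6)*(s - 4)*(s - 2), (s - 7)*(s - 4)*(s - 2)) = s^2 - 6*s + 8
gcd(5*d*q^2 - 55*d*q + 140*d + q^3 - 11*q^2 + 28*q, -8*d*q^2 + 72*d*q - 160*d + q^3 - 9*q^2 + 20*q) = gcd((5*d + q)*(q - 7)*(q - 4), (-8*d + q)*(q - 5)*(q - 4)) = q - 4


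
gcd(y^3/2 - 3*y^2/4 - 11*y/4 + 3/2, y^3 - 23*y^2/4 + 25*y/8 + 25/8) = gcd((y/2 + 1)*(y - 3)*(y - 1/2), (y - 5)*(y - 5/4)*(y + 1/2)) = 1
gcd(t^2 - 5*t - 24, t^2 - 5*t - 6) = 1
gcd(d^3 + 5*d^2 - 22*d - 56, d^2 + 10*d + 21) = d + 7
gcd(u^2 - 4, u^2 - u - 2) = u - 2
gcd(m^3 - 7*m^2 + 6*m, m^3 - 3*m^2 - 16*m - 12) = m - 6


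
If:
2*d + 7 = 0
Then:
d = -7/2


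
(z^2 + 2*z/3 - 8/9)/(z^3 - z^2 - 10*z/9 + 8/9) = (3*z + 4)/(3*z^2 - z - 4)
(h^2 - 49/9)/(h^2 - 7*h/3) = (h + 7/3)/h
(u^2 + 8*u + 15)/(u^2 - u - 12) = (u + 5)/(u - 4)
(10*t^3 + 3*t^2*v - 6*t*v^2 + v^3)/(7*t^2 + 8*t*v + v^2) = (10*t^2 - 7*t*v + v^2)/(7*t + v)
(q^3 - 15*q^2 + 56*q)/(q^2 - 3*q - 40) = q*(q - 7)/(q + 5)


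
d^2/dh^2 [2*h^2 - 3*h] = 4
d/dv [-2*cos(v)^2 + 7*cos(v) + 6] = (4*cos(v) - 7)*sin(v)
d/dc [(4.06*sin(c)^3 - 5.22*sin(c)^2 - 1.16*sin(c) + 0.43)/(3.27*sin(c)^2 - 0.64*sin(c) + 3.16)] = (13.2762*sin(c)^4 - 5.1968*sin(c)^3 + 45.6228*sin(c)^2 - 35.8026*sin(c) - 3.3904)*cos(c)/(10.6929*sin(c)^4 - 4.1856*sin(c)^3 + 21.076*sin(c)^2 - 4.0448*sin(c) + 9.9856)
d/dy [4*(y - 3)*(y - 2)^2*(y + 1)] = 16*y^3 - 72*y^2 + 72*y + 16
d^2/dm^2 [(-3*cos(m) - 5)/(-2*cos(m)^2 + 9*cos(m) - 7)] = (108*sin(m)^4*cos(m) + 134*sin(m)^4 - 462*sin(m)^2 + 1677*cos(m)/2 - 225*cos(3*m)/2 - 6*cos(5*m) - 720)/(2*sin(m)^2 + 9*cos(m) - 9)^3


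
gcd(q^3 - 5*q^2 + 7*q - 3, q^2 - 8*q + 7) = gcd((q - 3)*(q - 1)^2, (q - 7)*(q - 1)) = q - 1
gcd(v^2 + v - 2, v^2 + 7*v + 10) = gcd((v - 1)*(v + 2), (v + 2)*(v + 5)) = v + 2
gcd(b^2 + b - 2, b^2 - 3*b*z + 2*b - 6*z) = b + 2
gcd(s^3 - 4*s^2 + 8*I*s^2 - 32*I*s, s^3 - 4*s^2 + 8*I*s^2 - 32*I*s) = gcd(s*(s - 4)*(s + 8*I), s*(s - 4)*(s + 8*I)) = s^3 + s^2*(-4 + 8*I) - 32*I*s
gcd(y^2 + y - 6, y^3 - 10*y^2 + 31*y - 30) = y - 2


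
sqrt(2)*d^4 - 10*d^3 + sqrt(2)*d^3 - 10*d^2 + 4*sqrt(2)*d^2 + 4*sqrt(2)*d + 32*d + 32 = (d - 4*sqrt(2))*(d - 2*sqrt(2))*(d + sqrt(2))*(sqrt(2)*d + sqrt(2))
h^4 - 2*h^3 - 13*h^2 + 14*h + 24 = (h - 4)*(h - 2)*(h + 1)*(h + 3)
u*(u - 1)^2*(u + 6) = u^4 + 4*u^3 - 11*u^2 + 6*u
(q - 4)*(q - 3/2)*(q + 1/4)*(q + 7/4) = q^4 - 7*q^3/2 - 73*q^2/16 + 307*q/32 + 21/8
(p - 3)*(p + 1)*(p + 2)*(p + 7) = p^4 + 7*p^3 - 7*p^2 - 55*p - 42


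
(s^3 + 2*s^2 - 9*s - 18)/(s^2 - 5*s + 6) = (s^2 + 5*s + 6)/(s - 2)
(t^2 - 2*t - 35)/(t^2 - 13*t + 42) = (t + 5)/(t - 6)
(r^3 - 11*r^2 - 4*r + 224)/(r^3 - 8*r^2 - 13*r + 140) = (r - 8)/(r - 5)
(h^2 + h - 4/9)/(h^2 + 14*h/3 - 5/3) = (h + 4/3)/(h + 5)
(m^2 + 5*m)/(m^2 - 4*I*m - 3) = m*(m + 5)/(m^2 - 4*I*m - 3)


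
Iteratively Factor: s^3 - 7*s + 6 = (s + 3)*(s^2 - 3*s + 2) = (s - 1)*(s + 3)*(s - 2)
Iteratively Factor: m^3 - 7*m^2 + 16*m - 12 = (m - 3)*(m^2 - 4*m + 4) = (m - 3)*(m - 2)*(m - 2)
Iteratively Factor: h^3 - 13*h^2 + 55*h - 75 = (h - 3)*(h^2 - 10*h + 25) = (h - 5)*(h - 3)*(h - 5)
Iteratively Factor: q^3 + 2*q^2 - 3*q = (q - 1)*(q^2 + 3*q) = (q - 1)*(q + 3)*(q)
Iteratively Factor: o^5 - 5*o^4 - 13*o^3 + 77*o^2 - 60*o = (o - 3)*(o^4 - 2*o^3 - 19*o^2 + 20*o) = (o - 3)*(o + 4)*(o^3 - 6*o^2 + 5*o) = o*(o - 3)*(o + 4)*(o^2 - 6*o + 5) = o*(o - 3)*(o - 1)*(o + 4)*(o - 5)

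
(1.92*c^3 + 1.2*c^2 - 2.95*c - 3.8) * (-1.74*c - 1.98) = -3.3408*c^4 - 5.8896*c^3 + 2.757*c^2 + 12.453*c + 7.524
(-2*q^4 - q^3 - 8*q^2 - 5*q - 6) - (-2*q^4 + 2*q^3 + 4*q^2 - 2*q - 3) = -3*q^3 - 12*q^2 - 3*q - 3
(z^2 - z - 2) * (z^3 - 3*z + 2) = z^5 - z^4 - 5*z^3 + 5*z^2 + 4*z - 4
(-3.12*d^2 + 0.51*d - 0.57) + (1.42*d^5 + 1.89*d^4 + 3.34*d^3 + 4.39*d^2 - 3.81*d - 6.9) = 1.42*d^5 + 1.89*d^4 + 3.34*d^3 + 1.27*d^2 - 3.3*d - 7.47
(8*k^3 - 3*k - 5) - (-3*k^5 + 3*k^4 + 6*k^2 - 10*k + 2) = 3*k^5 - 3*k^4 + 8*k^3 - 6*k^2 + 7*k - 7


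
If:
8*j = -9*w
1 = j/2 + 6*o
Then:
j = -9*w/8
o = 3*w/32 + 1/6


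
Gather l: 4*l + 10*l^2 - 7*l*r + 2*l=10*l^2 + l*(6 - 7*r)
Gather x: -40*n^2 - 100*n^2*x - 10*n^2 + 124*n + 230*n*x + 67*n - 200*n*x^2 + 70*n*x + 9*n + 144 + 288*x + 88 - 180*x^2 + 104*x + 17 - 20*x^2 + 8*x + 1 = -50*n^2 + 200*n + x^2*(-200*n - 200) + x*(-100*n^2 + 300*n + 400) + 250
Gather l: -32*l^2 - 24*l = -32*l^2 - 24*l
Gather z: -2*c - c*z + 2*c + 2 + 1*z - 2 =z*(1 - c)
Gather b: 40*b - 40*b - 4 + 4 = 0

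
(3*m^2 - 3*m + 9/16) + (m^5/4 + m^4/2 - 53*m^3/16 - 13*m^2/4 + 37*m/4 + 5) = m^5/4 + m^4/2 - 53*m^3/16 - m^2/4 + 25*m/4 + 89/16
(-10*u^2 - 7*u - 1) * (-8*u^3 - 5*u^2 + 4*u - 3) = 80*u^5 + 106*u^4 + 3*u^3 + 7*u^2 + 17*u + 3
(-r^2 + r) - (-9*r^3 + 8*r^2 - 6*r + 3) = 9*r^3 - 9*r^2 + 7*r - 3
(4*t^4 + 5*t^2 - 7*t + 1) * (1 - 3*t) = -12*t^5 + 4*t^4 - 15*t^3 + 26*t^2 - 10*t + 1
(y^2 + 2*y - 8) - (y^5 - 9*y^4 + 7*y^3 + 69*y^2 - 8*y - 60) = -y^5 + 9*y^4 - 7*y^3 - 68*y^2 + 10*y + 52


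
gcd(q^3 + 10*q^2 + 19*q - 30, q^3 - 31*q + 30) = q^2 + 5*q - 6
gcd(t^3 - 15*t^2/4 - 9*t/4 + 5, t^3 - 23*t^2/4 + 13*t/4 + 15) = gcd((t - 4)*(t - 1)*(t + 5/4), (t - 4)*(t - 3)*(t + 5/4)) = t^2 - 11*t/4 - 5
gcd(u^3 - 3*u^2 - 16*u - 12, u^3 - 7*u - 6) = u^2 + 3*u + 2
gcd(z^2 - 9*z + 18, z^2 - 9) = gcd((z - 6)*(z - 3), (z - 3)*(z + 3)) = z - 3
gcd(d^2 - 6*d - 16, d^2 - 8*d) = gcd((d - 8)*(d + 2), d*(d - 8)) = d - 8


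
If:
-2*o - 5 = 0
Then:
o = -5/2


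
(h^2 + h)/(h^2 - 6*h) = (h + 1)/(h - 6)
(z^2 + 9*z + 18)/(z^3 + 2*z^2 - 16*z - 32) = (z^2 + 9*z + 18)/(z^3 + 2*z^2 - 16*z - 32)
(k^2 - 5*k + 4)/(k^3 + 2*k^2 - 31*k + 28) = 1/(k + 7)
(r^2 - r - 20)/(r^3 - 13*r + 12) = (r - 5)/(r^2 - 4*r + 3)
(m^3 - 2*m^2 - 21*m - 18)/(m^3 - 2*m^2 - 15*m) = (m^2 - 5*m - 6)/(m*(m - 5))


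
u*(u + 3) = u^2 + 3*u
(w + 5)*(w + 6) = w^2 + 11*w + 30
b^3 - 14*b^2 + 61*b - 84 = (b - 7)*(b - 4)*(b - 3)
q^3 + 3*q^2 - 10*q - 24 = (q - 3)*(q + 2)*(q + 4)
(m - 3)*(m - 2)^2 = m^3 - 7*m^2 + 16*m - 12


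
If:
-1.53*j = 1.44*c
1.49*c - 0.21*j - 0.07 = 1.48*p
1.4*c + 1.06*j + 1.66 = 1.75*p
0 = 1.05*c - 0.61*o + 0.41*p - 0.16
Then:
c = 1.09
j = -1.03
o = 2.43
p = 1.20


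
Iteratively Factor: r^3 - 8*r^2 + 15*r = (r - 5)*(r^2 - 3*r) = r*(r - 5)*(r - 3)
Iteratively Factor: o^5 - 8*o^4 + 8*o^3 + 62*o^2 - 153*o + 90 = (o - 2)*(o^4 - 6*o^3 - 4*o^2 + 54*o - 45) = (o - 2)*(o + 3)*(o^3 - 9*o^2 + 23*o - 15) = (o - 5)*(o - 2)*(o + 3)*(o^2 - 4*o + 3) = (o - 5)*(o - 2)*(o - 1)*(o + 3)*(o - 3)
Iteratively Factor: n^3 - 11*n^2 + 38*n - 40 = (n - 4)*(n^2 - 7*n + 10) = (n - 4)*(n - 2)*(n - 5)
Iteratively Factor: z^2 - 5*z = (z - 5)*(z)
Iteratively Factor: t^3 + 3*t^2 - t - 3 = (t + 3)*(t^2 - 1) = (t + 1)*(t + 3)*(t - 1)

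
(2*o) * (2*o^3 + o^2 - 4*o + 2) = 4*o^4 + 2*o^3 - 8*o^2 + 4*o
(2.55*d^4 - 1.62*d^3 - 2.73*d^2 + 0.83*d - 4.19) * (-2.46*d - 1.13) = -6.273*d^5 + 1.1037*d^4 + 8.5464*d^3 + 1.0431*d^2 + 9.3695*d + 4.7347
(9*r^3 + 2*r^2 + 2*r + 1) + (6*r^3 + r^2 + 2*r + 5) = 15*r^3 + 3*r^2 + 4*r + 6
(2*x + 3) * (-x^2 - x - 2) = -2*x^3 - 5*x^2 - 7*x - 6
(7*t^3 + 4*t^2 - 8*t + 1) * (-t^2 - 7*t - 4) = -7*t^5 - 53*t^4 - 48*t^3 + 39*t^2 + 25*t - 4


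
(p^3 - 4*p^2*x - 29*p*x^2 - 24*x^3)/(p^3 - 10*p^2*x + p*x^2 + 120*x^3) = (-p - x)/(-p + 5*x)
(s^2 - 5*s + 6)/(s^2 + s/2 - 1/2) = 2*(s^2 - 5*s + 6)/(2*s^2 + s - 1)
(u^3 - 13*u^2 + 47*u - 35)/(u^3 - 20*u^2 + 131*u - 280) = (u - 1)/(u - 8)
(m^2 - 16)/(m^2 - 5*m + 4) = (m + 4)/(m - 1)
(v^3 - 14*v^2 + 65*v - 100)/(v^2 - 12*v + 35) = (v^2 - 9*v + 20)/(v - 7)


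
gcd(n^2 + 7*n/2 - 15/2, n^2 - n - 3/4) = n - 3/2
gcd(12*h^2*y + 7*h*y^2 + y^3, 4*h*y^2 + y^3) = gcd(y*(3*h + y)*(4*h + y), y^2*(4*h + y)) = 4*h*y + y^2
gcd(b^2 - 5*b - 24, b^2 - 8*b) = b - 8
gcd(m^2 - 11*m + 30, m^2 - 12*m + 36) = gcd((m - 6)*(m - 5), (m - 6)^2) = m - 6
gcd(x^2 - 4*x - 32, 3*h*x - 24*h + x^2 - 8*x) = x - 8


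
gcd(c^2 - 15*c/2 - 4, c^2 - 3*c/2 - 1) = c + 1/2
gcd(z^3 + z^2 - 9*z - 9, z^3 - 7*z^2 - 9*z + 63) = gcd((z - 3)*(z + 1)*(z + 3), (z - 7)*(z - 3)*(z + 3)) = z^2 - 9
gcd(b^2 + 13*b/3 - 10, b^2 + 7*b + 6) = b + 6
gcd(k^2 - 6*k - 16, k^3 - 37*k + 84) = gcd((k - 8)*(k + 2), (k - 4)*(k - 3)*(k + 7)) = 1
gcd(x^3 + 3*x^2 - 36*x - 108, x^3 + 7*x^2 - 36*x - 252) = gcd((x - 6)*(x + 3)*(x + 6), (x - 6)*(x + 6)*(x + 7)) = x^2 - 36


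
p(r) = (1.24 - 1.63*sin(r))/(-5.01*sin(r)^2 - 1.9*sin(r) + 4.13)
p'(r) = (1.24 - 1.63*sin(r))*(10.02*sin(r)*cos(r) + 1.9*cos(r))/(-5.01*sin(r)^2 - 1.9*sin(r) + 4.13)^2 - 1.63*cos(r)/(-5.01*sin(r)^2 - 1.9*sin(r) + 4.13) = (-8.1663*sin(r)^2 + 12.4248*sin(r) - 4.3759)*cos(r)/(25.1001*sin(r)^4 + 19.038*sin(r)^3 - 37.7726*sin(r)^2 - 15.694*sin(r) + 17.0569)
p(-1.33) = 2.26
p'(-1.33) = -3.68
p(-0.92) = 1.03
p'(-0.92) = -1.93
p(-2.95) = 0.36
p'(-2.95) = 0.37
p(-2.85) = 0.40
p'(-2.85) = 0.45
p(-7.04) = 0.77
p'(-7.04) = -1.29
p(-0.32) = 0.41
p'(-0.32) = -0.48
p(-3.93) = 0.32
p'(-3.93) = -3.36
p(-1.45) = 2.65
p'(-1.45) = -2.56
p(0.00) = 0.30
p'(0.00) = -0.26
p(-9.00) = 0.47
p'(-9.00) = 0.60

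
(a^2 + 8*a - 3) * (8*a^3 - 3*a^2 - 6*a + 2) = 8*a^5 + 61*a^4 - 54*a^3 - 37*a^2 + 34*a - 6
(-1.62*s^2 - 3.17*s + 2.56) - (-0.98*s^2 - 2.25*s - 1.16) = -0.64*s^2 - 0.92*s + 3.72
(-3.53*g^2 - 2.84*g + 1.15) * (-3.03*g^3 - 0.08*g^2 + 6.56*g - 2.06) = 10.6959*g^5 + 8.8876*g^4 - 26.4141*g^3 - 11.4506*g^2 + 13.3944*g - 2.369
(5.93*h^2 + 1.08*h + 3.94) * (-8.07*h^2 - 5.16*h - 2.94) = -47.8551*h^4 - 39.3144*h^3 - 54.8028*h^2 - 23.5056*h - 11.5836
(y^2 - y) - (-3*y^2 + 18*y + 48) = 4*y^2 - 19*y - 48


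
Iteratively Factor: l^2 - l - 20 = (l + 4)*(l - 5)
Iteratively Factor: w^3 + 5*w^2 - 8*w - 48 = (w - 3)*(w^2 + 8*w + 16) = (w - 3)*(w + 4)*(w + 4)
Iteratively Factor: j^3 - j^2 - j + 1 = (j + 1)*(j^2 - 2*j + 1) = (j - 1)*(j + 1)*(j - 1)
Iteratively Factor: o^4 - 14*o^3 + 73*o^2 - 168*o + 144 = (o - 4)*(o^3 - 10*o^2 + 33*o - 36) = (o - 4)^2*(o^2 - 6*o + 9) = (o - 4)^2*(o - 3)*(o - 3)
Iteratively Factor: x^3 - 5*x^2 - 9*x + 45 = (x - 3)*(x^2 - 2*x - 15) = (x - 3)*(x + 3)*(x - 5)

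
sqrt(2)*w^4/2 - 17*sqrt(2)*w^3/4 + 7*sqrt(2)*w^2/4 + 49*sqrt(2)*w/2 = w*(w - 7)*(w - 7/2)*(sqrt(2)*w/2 + sqrt(2))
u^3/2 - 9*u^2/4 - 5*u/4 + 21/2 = (u/2 + 1)*(u - 7/2)*(u - 3)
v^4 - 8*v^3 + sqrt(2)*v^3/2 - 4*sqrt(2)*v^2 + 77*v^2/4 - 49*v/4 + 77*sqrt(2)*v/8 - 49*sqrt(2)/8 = (v - 7/2)^2*(v - 1)*(v + sqrt(2)/2)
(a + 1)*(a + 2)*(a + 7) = a^3 + 10*a^2 + 23*a + 14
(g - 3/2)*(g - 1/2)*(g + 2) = g^3 - 13*g/4 + 3/2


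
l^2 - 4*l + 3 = (l - 3)*(l - 1)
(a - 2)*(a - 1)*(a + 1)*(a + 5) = a^4 + 3*a^3 - 11*a^2 - 3*a + 10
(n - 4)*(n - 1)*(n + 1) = n^3 - 4*n^2 - n + 4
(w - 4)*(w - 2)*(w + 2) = w^3 - 4*w^2 - 4*w + 16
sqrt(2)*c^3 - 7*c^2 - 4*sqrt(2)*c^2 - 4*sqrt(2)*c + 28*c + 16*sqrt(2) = (c - 4)*(c - 4*sqrt(2))*(sqrt(2)*c + 1)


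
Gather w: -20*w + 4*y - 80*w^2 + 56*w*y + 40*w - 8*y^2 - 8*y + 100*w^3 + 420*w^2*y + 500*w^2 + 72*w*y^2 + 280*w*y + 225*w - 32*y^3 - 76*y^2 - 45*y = 100*w^3 + w^2*(420*y + 420) + w*(72*y^2 + 336*y + 245) - 32*y^3 - 84*y^2 - 49*y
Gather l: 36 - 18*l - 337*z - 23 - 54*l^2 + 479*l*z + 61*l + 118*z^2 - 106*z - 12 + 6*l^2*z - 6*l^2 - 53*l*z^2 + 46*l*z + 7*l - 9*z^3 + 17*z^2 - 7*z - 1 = l^2*(6*z - 60) + l*(-53*z^2 + 525*z + 50) - 9*z^3 + 135*z^2 - 450*z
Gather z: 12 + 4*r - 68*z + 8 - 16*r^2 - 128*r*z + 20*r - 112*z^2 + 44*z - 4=-16*r^2 + 24*r - 112*z^2 + z*(-128*r - 24) + 16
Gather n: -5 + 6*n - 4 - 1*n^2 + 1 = -n^2 + 6*n - 8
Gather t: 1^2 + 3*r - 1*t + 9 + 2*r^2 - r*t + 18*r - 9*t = 2*r^2 + 21*r + t*(-r - 10) + 10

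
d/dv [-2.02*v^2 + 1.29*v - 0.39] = 1.29 - 4.04*v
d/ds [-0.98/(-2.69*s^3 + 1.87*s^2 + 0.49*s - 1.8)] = (-7.9086*s^2 + 3.6652*s + 0.4802)/(2.69*s^3 - 1.87*s^2 - 0.49*s + 1.8)^2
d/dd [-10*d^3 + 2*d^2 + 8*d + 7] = -30*d^2 + 4*d + 8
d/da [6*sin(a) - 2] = 6*cos(a)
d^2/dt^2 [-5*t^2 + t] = -10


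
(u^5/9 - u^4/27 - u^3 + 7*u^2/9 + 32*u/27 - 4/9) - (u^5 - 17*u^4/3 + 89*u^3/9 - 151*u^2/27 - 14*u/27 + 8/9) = -8*u^5/9 + 152*u^4/27 - 98*u^3/9 + 172*u^2/27 + 46*u/27 - 4/3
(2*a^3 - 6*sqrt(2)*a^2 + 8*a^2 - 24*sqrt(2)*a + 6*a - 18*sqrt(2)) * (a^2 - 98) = 2*a^5 - 6*sqrt(2)*a^4 + 8*a^4 - 190*a^3 - 24*sqrt(2)*a^3 - 784*a^2 + 570*sqrt(2)*a^2 - 588*a + 2352*sqrt(2)*a + 1764*sqrt(2)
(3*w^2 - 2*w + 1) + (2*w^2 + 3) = 5*w^2 - 2*w + 4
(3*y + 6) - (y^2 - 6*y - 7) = -y^2 + 9*y + 13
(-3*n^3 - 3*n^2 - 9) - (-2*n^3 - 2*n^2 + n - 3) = -n^3 - n^2 - n - 6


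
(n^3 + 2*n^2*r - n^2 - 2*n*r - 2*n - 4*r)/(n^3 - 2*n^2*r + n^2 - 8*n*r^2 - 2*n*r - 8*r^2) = (2 - n)/(-n + 4*r)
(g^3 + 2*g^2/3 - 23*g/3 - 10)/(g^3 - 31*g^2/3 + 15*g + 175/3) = (g^2 - g - 6)/(g^2 - 12*g + 35)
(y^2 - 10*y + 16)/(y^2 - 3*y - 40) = (y - 2)/(y + 5)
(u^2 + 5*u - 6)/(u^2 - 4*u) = (u^2 + 5*u - 6)/(u*(u - 4))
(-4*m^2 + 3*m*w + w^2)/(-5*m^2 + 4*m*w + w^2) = (4*m + w)/(5*m + w)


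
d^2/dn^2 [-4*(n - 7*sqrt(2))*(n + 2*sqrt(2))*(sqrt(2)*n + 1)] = -24*sqrt(2)*n + 72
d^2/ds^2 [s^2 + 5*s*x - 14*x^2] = 2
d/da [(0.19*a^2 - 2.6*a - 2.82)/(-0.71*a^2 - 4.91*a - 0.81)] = (-2.7789*a^2 - 4.3122*a - 11.7402)/(0.5041*a^4 + 6.9722*a^3 + 25.2583*a^2 + 7.9542*a + 0.6561)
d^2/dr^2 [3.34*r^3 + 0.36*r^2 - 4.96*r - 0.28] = 20.04*r + 0.72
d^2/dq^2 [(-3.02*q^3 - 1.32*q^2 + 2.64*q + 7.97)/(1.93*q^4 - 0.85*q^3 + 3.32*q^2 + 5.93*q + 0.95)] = (-22.498396*q^9 - 29.501208*q^8 + 247.103304*q^7 + 1006.308496*q^6 - 56.45733*q^5 + 751.24722*q^4 - 163.287888*q^3 + 59.1807779999999*q^2 + 913.763022*q + 478.126266)/(7.189057*q^12 - 9.498495*q^11 + 41.283279*q^10 + 32.973086*q^9 + 23.262771*q^8 + 203.377713*q^7 + 178.374824*q^6 + 155.568531*q^5 + 358.150869*q^4 + 318.445802*q^3 + 109.208865*q^2 + 16.055475*q + 0.857375)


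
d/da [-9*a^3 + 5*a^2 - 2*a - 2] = -27*a^2 + 10*a - 2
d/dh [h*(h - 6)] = 2*h - 6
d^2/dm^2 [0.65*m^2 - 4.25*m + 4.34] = 1.30000000000000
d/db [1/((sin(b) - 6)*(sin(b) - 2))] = 2*(4 - sin(b))*cos(b)/((sin(b) - 6)^2*(sin(b) - 2)^2)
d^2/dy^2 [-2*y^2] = -4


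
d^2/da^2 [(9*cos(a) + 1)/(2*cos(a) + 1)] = 7*(-cos(a) + cos(2*a) - 3)/(2*cos(a) + 1)^3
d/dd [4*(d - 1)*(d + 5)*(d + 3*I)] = 12*d^2 + d*(32 + 24*I) - 20 + 48*I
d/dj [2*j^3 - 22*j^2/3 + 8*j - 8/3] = 6*j^2 - 44*j/3 + 8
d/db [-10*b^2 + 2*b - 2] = 2 - 20*b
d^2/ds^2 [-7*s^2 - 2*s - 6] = -14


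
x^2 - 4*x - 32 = (x - 8)*(x + 4)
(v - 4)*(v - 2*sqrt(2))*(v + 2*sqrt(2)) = v^3 - 4*v^2 - 8*v + 32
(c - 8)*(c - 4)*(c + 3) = c^3 - 9*c^2 - 4*c + 96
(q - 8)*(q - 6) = q^2 - 14*q + 48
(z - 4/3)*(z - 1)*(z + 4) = z^3 + 5*z^2/3 - 8*z + 16/3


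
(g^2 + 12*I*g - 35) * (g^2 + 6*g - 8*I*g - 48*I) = g^4 + 6*g^3 + 4*I*g^3 + 61*g^2 + 24*I*g^2 + 366*g + 280*I*g + 1680*I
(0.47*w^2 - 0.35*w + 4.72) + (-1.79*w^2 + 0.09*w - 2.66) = -1.32*w^2 - 0.26*w + 2.06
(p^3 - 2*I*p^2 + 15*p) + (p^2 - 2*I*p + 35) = p^3 + p^2 - 2*I*p^2 + 15*p - 2*I*p + 35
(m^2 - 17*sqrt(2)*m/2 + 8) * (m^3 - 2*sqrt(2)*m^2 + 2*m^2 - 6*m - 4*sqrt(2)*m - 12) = m^5 - 21*sqrt(2)*m^4/2 + 2*m^4 - 21*sqrt(2)*m^3 + 36*m^3 + 35*sqrt(2)*m^2 + 72*m^2 - 48*m + 70*sqrt(2)*m - 96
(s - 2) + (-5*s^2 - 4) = -5*s^2 + s - 6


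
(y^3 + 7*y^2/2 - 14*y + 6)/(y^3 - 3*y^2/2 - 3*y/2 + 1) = (y + 6)/(y + 1)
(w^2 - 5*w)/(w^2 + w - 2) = w*(w - 5)/(w^2 + w - 2)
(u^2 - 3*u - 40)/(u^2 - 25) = (u - 8)/(u - 5)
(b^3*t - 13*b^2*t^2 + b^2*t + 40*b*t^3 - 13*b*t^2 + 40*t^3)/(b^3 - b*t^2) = t*(b^3 - 13*b^2*t + b^2 + 40*b*t^2 - 13*b*t + 40*t^2)/(b*(b^2 - t^2))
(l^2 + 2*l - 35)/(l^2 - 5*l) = (l + 7)/l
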